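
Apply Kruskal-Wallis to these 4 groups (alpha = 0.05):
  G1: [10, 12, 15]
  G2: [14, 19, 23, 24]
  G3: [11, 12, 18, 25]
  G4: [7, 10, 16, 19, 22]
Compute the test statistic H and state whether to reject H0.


Step 1: Combine all N = 16 observations and assign midranks.
sorted (value, group, rank): (7,G4,1), (10,G1,2.5), (10,G4,2.5), (11,G3,4), (12,G1,5.5), (12,G3,5.5), (14,G2,7), (15,G1,8), (16,G4,9), (18,G3,10), (19,G2,11.5), (19,G4,11.5), (22,G4,13), (23,G2,14), (24,G2,15), (25,G3,16)
Step 2: Sum ranks within each group.
R_1 = 16 (n_1 = 3)
R_2 = 47.5 (n_2 = 4)
R_3 = 35.5 (n_3 = 4)
R_4 = 37 (n_4 = 5)
Step 3: H = 12/(N(N+1)) * sum(R_i^2/n_i) - 3(N+1)
     = 12/(16*17) * (16^2/3 + 47.5^2/4 + 35.5^2/4 + 37^2/5) - 3*17
     = 0.044118 * 1238.26 - 51
     = 3.629044.
Step 4: Ties present; correction factor C = 1 - 18/(16^3 - 16) = 0.995588. Corrected H = 3.629044 / 0.995588 = 3.645126.
Step 5: Under H0, H ~ chi^2(3); p-value = 0.302422.
Step 6: alpha = 0.05. fail to reject H0.

H = 3.6451, df = 3, p = 0.302422, fail to reject H0.


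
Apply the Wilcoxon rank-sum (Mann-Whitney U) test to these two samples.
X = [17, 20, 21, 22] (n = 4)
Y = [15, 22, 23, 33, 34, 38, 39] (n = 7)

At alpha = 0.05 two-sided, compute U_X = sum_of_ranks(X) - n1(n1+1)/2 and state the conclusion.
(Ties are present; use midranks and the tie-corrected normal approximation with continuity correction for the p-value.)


Step 1: Combine and sort all 11 observations; assign midranks.
sorted (value, group): (15,Y), (17,X), (20,X), (21,X), (22,X), (22,Y), (23,Y), (33,Y), (34,Y), (38,Y), (39,Y)
ranks: 15->1, 17->2, 20->3, 21->4, 22->5.5, 22->5.5, 23->7, 33->8, 34->9, 38->10, 39->11
Step 2: Rank sum for X: R1 = 2 + 3 + 4 + 5.5 = 14.5.
Step 3: U_X = R1 - n1(n1+1)/2 = 14.5 - 4*5/2 = 14.5 - 10 = 4.5.
       U_Y = n1*n2 - U_X = 28 - 4.5 = 23.5.
Step 4: Ties are present, so use the tie-corrected normal approximation (with continuity correction) for the p-value.
Step 5: p-value = 0.088247; compare to alpha = 0.05. fail to reject H0.

U_X = 4.5, p = 0.088247, fail to reject H0 at alpha = 0.05.


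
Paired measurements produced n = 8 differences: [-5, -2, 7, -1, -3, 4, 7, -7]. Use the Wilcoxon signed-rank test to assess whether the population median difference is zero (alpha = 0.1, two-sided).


Step 1: Drop any zero differences (none here) and take |d_i|.
|d| = [5, 2, 7, 1, 3, 4, 7, 7]
Step 2: Midrank |d_i| (ties get averaged ranks).
ranks: |5|->5, |2|->2, |7|->7, |1|->1, |3|->3, |4|->4, |7|->7, |7|->7
Step 3: Attach original signs; sum ranks with positive sign and with negative sign.
W+ = 7 + 4 + 7 = 18
W- = 5 + 2 + 1 + 3 + 7 = 18
(Check: W+ + W- = 36 should equal n(n+1)/2 = 36.)
Step 4: Test statistic W = min(W+, W-) = 18.
Step 5: Ties in |d|, so use the tie-corrected normal approximation.
        E[W] = n(n+1)/4 = 8*9/4 = 18.
        Tie groups: |d|=7 (t=3); sum(t^3 - t) = 24.
        Var[W] = n(n+1)(2n+1)/24 - sum(t^3-t)/48 = 1224/24 - 24/48 = 50.5.
        z = (W - E[W]) / sqrt(Var[W]) = (18 - 18) / 7.1063 = 0.0000.
        Two-sided p = 2*Phi(z) = 1.000000.
Step 6: alpha = 0.1. fail to reject H0.

W+ = 18, W- = 18, W = min = 18, p = 1.000000, fail to reject H0.


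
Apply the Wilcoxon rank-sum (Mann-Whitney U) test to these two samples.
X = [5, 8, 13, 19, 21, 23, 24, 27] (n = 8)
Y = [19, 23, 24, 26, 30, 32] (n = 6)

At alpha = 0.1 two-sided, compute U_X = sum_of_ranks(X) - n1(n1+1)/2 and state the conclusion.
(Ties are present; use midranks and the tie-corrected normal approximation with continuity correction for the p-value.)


Step 1: Combine and sort all 14 observations; assign midranks.
sorted (value, group): (5,X), (8,X), (13,X), (19,X), (19,Y), (21,X), (23,X), (23,Y), (24,X), (24,Y), (26,Y), (27,X), (30,Y), (32,Y)
ranks: 5->1, 8->2, 13->3, 19->4.5, 19->4.5, 21->6, 23->7.5, 23->7.5, 24->9.5, 24->9.5, 26->11, 27->12, 30->13, 32->14
Step 2: Rank sum for X: R1 = 1 + 2 + 3 + 4.5 + 6 + 7.5 + 9.5 + 12 = 45.5.
Step 3: U_X = R1 - n1(n1+1)/2 = 45.5 - 8*9/2 = 45.5 - 36 = 9.5.
       U_Y = n1*n2 - U_X = 48 - 9.5 = 38.5.
Step 4: Ties are present, so use the tie-corrected normal approximation (with continuity correction) for the p-value.
Step 5: p-value = 0.069773; compare to alpha = 0.1. reject H0.

U_X = 9.5, p = 0.069773, reject H0 at alpha = 0.1.


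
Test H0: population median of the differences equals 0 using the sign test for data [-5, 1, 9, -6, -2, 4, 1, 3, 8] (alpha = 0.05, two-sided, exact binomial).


Step 1: Discard zero differences. Original n = 9; n_eff = number of nonzero differences = 9.
Nonzero differences (with sign): -5, +1, +9, -6, -2, +4, +1, +3, +8
Step 2: Count signs: positive = 6, negative = 3.
Step 3: Under H0: P(positive) = 0.5, so the number of positives S ~ Bin(9, 0.5).
Step 4: Two-sided exact p-value = sum of Bin(9,0.5) probabilities at or below the observed probability = 0.507812.
Step 5: alpha = 0.05. fail to reject H0.

n_eff = 9, pos = 6, neg = 3, p = 0.507812, fail to reject H0.


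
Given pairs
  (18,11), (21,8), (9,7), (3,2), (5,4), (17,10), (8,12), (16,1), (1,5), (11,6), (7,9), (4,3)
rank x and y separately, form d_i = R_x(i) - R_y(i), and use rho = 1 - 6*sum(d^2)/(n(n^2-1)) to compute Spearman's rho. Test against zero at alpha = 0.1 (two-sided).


Step 1: Rank x and y separately (midranks; no ties here).
rank(x): 18->11, 21->12, 9->7, 3->2, 5->4, 17->10, 8->6, 16->9, 1->1, 11->8, 7->5, 4->3
rank(y): 11->11, 8->8, 7->7, 2->2, 4->4, 10->10, 12->12, 1->1, 5->5, 6->6, 9->9, 3->3
Step 2: d_i = R_x(i) - R_y(i); compute d_i^2.
  (11-11)^2=0, (12-8)^2=16, (7-7)^2=0, (2-2)^2=0, (4-4)^2=0, (10-10)^2=0, (6-12)^2=36, (9-1)^2=64, (1-5)^2=16, (8-6)^2=4, (5-9)^2=16, (3-3)^2=0
sum(d^2) = 152.
Step 3: rho = 1 - 6*152 / (12*(12^2 - 1)) = 1 - 912/1716 = 0.468531.
Step 4: Under H0, t = rho * sqrt((n-2)/(1-rho^2)) = 1.6771 ~ t(10).
Step 5: Two-sided p-value from the t-distribution with 10 df = 0.124455.
Step 6: alpha = 0.1. fail to reject H0.

rho = 0.4685, p = 0.124455, fail to reject H0 at alpha = 0.1.


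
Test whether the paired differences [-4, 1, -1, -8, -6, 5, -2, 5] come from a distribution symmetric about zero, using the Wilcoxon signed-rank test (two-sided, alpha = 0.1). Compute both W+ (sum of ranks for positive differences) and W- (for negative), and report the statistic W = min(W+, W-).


Step 1: Drop any zero differences (none here) and take |d_i|.
|d| = [4, 1, 1, 8, 6, 5, 2, 5]
Step 2: Midrank |d_i| (ties get averaged ranks).
ranks: |4|->4, |1|->1.5, |1|->1.5, |8|->8, |6|->7, |5|->5.5, |2|->3, |5|->5.5
Step 3: Attach original signs; sum ranks with positive sign and with negative sign.
W+ = 1.5 + 5.5 + 5.5 = 12.5
W- = 4 + 1.5 + 8 + 7 + 3 = 23.5
(Check: W+ + W- = 36 should equal n(n+1)/2 = 36.)
Step 4: Test statistic W = min(W+, W-) = 12.5.
Step 5: Ties in |d|, so use the tie-corrected normal approximation.
        E[W] = n(n+1)/4 = 8*9/4 = 18.
        Tie groups: |d|=1 (t=2), |d|=5 (t=2); sum(t^3 - t) = 12.
        Var[W] = n(n+1)(2n+1)/24 - sum(t^3-t)/48 = 1224/24 - 12/48 = 50.75.
        z = (W - E[W]) / sqrt(Var[W]) = (12.5 - 18) / 7.1239 = -0.7720.
        Two-sided p = 2*Phi(z) = 0.440086.
Step 6: alpha = 0.1. fail to reject H0.

W+ = 12.5, W- = 23.5, W = min = 12.5, p = 0.440086, fail to reject H0.


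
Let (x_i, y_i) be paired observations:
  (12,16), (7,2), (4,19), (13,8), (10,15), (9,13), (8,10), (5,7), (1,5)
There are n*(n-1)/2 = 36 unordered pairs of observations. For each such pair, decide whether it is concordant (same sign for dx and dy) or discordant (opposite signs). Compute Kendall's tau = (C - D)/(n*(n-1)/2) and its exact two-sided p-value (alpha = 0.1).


Step 1: Enumerate the 36 unordered pairs (i,j) with i<j and classify each by sign(x_j-x_i) * sign(y_j-y_i).
  (1,2):dx=-5,dy=-14->C; (1,3):dx=-8,dy=+3->D; (1,4):dx=+1,dy=-8->D; (1,5):dx=-2,dy=-1->C
  (1,6):dx=-3,dy=-3->C; (1,7):dx=-4,dy=-6->C; (1,8):dx=-7,dy=-9->C; (1,9):dx=-11,dy=-11->C
  (2,3):dx=-3,dy=+17->D; (2,4):dx=+6,dy=+6->C; (2,5):dx=+3,dy=+13->C; (2,6):dx=+2,dy=+11->C
  (2,7):dx=+1,dy=+8->C; (2,8):dx=-2,dy=+5->D; (2,9):dx=-6,dy=+3->D; (3,4):dx=+9,dy=-11->D
  (3,5):dx=+6,dy=-4->D; (3,6):dx=+5,dy=-6->D; (3,7):dx=+4,dy=-9->D; (3,8):dx=+1,dy=-12->D
  (3,9):dx=-3,dy=-14->C; (4,5):dx=-3,dy=+7->D; (4,6):dx=-4,dy=+5->D; (4,7):dx=-5,dy=+2->D
  (4,8):dx=-8,dy=-1->C; (4,9):dx=-12,dy=-3->C; (5,6):dx=-1,dy=-2->C; (5,7):dx=-2,dy=-5->C
  (5,8):dx=-5,dy=-8->C; (5,9):dx=-9,dy=-10->C; (6,7):dx=-1,dy=-3->C; (6,8):dx=-4,dy=-6->C
  (6,9):dx=-8,dy=-8->C; (7,8):dx=-3,dy=-3->C; (7,9):dx=-7,dy=-5->C; (8,9):dx=-4,dy=-2->C
Step 2: C = 23, D = 13, total pairs = 36.
Step 3: tau = (C - D)/(n(n-1)/2) = (23 - 13)/36 = 0.277778.
Step 4: Exact two-sided p-value (enumerate n! = 362880 permutations of y under H0): p = 0.358488.
Step 5: alpha = 0.1. fail to reject H0.

tau_b = 0.2778 (C=23, D=13), p = 0.358488, fail to reject H0.


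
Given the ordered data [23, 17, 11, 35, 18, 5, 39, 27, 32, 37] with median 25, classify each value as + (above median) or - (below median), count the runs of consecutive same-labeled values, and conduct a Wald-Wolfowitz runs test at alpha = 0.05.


Step 1: Compute median = 25; label A = above, B = below.
Labels in order: BBBABBAAAA  (n_A = 5, n_B = 5)
Step 2: Count runs R = 4.
Step 3: Under H0 (random ordering), E[R] = 2*n_A*n_B/(n_A+n_B) + 1 = 2*5*5/10 + 1 = 6.0000.
        Var[R] = 2*n_A*n_B*(2*n_A*n_B - n_A - n_B) / ((n_A+n_B)^2 * (n_A+n_B-1)) = 2000/900 = 2.2222.
        SD[R] = 1.4907.
Step 4: Continuity-corrected z = (R + 0.5 - E[R]) / SD[R] = (4 + 0.5 - 6.0000) / 1.4907 = -1.0062.
Step 5: Two-sided p-value via normal approximation = 2*(1 - Phi(|z|)) = 0.314305.
Step 6: alpha = 0.05. fail to reject H0.

R = 4, z = -1.0062, p = 0.314305, fail to reject H0.


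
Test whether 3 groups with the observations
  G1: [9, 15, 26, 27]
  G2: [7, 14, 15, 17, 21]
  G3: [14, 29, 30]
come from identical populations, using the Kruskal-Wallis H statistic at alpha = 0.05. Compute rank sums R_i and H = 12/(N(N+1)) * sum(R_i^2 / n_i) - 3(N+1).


Step 1: Combine all N = 12 observations and assign midranks.
sorted (value, group, rank): (7,G2,1), (9,G1,2), (14,G2,3.5), (14,G3,3.5), (15,G1,5.5), (15,G2,5.5), (17,G2,7), (21,G2,8), (26,G1,9), (27,G1,10), (29,G3,11), (30,G3,12)
Step 2: Sum ranks within each group.
R_1 = 26.5 (n_1 = 4)
R_2 = 25 (n_2 = 5)
R_3 = 26.5 (n_3 = 3)
Step 3: H = 12/(N(N+1)) * sum(R_i^2/n_i) - 3(N+1)
     = 12/(12*13) * (26.5^2/4 + 25^2/5 + 26.5^2/3) - 3*13
     = 0.076923 * 534.646 - 39
     = 2.126603.
Step 4: Ties present; correction factor C = 1 - 12/(12^3 - 12) = 0.993007. Corrected H = 2.126603 / 0.993007 = 2.141579.
Step 5: Under H0, H ~ chi^2(2); p-value = 0.342738.
Step 6: alpha = 0.05. fail to reject H0.

H = 2.1416, df = 2, p = 0.342738, fail to reject H0.


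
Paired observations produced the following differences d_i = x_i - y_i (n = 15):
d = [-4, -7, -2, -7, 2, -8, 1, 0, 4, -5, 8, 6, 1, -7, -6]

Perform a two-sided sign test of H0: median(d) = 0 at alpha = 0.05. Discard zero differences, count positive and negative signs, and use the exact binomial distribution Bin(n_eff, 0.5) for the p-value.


Step 1: Discard zero differences. Original n = 15; n_eff = number of nonzero differences = 14.
Nonzero differences (with sign): -4, -7, -2, -7, +2, -8, +1, +4, -5, +8, +6, +1, -7, -6
Step 2: Count signs: positive = 6, negative = 8.
Step 3: Under H0: P(positive) = 0.5, so the number of positives S ~ Bin(14, 0.5).
Step 4: Two-sided exact p-value = sum of Bin(14,0.5) probabilities at or below the observed probability = 0.790527.
Step 5: alpha = 0.05. fail to reject H0.

n_eff = 14, pos = 6, neg = 8, p = 0.790527, fail to reject H0.


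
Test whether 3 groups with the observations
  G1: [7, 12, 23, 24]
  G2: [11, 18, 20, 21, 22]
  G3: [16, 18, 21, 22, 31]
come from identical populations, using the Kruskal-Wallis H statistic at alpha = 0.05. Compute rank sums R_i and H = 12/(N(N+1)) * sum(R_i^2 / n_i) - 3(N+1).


Step 1: Combine all N = 14 observations and assign midranks.
sorted (value, group, rank): (7,G1,1), (11,G2,2), (12,G1,3), (16,G3,4), (18,G2,5.5), (18,G3,5.5), (20,G2,7), (21,G2,8.5), (21,G3,8.5), (22,G2,10.5), (22,G3,10.5), (23,G1,12), (24,G1,13), (31,G3,14)
Step 2: Sum ranks within each group.
R_1 = 29 (n_1 = 4)
R_2 = 33.5 (n_2 = 5)
R_3 = 42.5 (n_3 = 5)
Step 3: H = 12/(N(N+1)) * sum(R_i^2/n_i) - 3(N+1)
     = 12/(14*15) * (29^2/4 + 33.5^2/5 + 42.5^2/5) - 3*15
     = 0.057143 * 795.95 - 45
     = 0.482857.
Step 4: Ties present; correction factor C = 1 - 18/(14^3 - 14) = 0.993407. Corrected H = 0.482857 / 0.993407 = 0.486062.
Step 5: Under H0, H ~ chi^2(2); p-value = 0.784247.
Step 6: alpha = 0.05. fail to reject H0.

H = 0.4861, df = 2, p = 0.784247, fail to reject H0.


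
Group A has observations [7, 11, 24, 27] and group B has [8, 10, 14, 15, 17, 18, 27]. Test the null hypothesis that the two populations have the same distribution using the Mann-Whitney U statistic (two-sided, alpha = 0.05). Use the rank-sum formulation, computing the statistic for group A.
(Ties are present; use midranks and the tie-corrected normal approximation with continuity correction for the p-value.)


Step 1: Combine and sort all 11 observations; assign midranks.
sorted (value, group): (7,X), (8,Y), (10,Y), (11,X), (14,Y), (15,Y), (17,Y), (18,Y), (24,X), (27,X), (27,Y)
ranks: 7->1, 8->2, 10->3, 11->4, 14->5, 15->6, 17->7, 18->8, 24->9, 27->10.5, 27->10.5
Step 2: Rank sum for X: R1 = 1 + 4 + 9 + 10.5 = 24.5.
Step 3: U_X = R1 - n1(n1+1)/2 = 24.5 - 4*5/2 = 24.5 - 10 = 14.5.
       U_Y = n1*n2 - U_X = 28 - 14.5 = 13.5.
Step 4: Ties are present, so use the tie-corrected normal approximation (with continuity correction) for the p-value.
Step 5: p-value = 1.000000; compare to alpha = 0.05. fail to reject H0.

U_X = 14.5, p = 1.000000, fail to reject H0 at alpha = 0.05.


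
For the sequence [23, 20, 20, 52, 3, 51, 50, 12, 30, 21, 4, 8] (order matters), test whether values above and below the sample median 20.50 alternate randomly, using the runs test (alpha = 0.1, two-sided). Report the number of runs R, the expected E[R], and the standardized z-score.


Step 1: Compute median = 20.50; label A = above, B = below.
Labels in order: ABBABAABAABB  (n_A = 6, n_B = 6)
Step 2: Count runs R = 8.
Step 3: Under H0 (random ordering), E[R] = 2*n_A*n_B/(n_A+n_B) + 1 = 2*6*6/12 + 1 = 7.0000.
        Var[R] = 2*n_A*n_B*(2*n_A*n_B - n_A - n_B) / ((n_A+n_B)^2 * (n_A+n_B-1)) = 4320/1584 = 2.7273.
        SD[R] = 1.6514.
Step 4: Continuity-corrected z = (R - 0.5 - E[R]) / SD[R] = (8 - 0.5 - 7.0000) / 1.6514 = 0.3028.
Step 5: Two-sided p-value via normal approximation = 2*(1 - Phi(|z|)) = 0.762069.
Step 6: alpha = 0.1. fail to reject H0.

R = 8, z = 0.3028, p = 0.762069, fail to reject H0.


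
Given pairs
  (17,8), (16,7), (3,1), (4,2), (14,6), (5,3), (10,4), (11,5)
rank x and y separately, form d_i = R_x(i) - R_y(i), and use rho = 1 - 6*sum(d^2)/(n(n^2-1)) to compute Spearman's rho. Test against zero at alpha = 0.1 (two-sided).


Step 1: Rank x and y separately (midranks; no ties here).
rank(x): 17->8, 16->7, 3->1, 4->2, 14->6, 5->3, 10->4, 11->5
rank(y): 8->8, 7->7, 1->1, 2->2, 6->6, 3->3, 4->4, 5->5
Step 2: d_i = R_x(i) - R_y(i); compute d_i^2.
  (8-8)^2=0, (7-7)^2=0, (1-1)^2=0, (2-2)^2=0, (6-6)^2=0, (3-3)^2=0, (4-4)^2=0, (5-5)^2=0
sum(d^2) = 0.
Step 3: rho = 1 - 6*0 / (8*(8^2 - 1)) = 1 - 0/504 = 1.000000.
Step 5: Two-sided p-value from the t-distribution with 6 df = 0.000000.
Step 6: alpha = 0.1. reject H0.

rho = 1.0000, p = 0.000000, reject H0 at alpha = 0.1.


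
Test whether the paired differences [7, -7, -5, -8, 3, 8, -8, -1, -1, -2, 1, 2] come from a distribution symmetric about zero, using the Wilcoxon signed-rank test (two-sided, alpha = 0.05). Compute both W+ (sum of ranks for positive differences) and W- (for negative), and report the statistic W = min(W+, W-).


Step 1: Drop any zero differences (none here) and take |d_i|.
|d| = [7, 7, 5, 8, 3, 8, 8, 1, 1, 2, 1, 2]
Step 2: Midrank |d_i| (ties get averaged ranks).
ranks: |7|->8.5, |7|->8.5, |5|->7, |8|->11, |3|->6, |8|->11, |8|->11, |1|->2, |1|->2, |2|->4.5, |1|->2, |2|->4.5
Step 3: Attach original signs; sum ranks with positive sign and with negative sign.
W+ = 8.5 + 6 + 11 + 2 + 4.5 = 32
W- = 8.5 + 7 + 11 + 11 + 2 + 2 + 4.5 = 46
(Check: W+ + W- = 78 should equal n(n+1)/2 = 78.)
Step 4: Test statistic W = min(W+, W-) = 32.
Step 5: Ties in |d|, so use the tie-corrected normal approximation.
        E[W] = n(n+1)/4 = 12*13/4 = 39.
        Tie groups: |d|=1 (t=3), |d|=2 (t=2), |d|=7 (t=2), |d|=8 (t=3); sum(t^3 - t) = 60.
        Var[W] = n(n+1)(2n+1)/24 - sum(t^3-t)/48 = 3900/24 - 60/48 = 161.25.
        z = (W - E[W]) / sqrt(Var[W]) = (32 - 39) / 12.6984 = -0.5512.
        Two-sided p = 2*Phi(z) = 0.581463.
Step 6: alpha = 0.05. fail to reject H0.

W+ = 32, W- = 46, W = min = 32, p = 0.581463, fail to reject H0.


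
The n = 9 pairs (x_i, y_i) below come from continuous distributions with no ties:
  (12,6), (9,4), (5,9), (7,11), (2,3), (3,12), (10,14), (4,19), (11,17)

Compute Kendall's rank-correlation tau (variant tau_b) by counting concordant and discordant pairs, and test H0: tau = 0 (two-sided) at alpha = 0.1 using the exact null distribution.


Step 1: Enumerate the 36 unordered pairs (i,j) with i<j and classify each by sign(x_j-x_i) * sign(y_j-y_i).
  (1,2):dx=-3,dy=-2->C; (1,3):dx=-7,dy=+3->D; (1,4):dx=-5,dy=+5->D; (1,5):dx=-10,dy=-3->C
  (1,6):dx=-9,dy=+6->D; (1,7):dx=-2,dy=+8->D; (1,8):dx=-8,dy=+13->D; (1,9):dx=-1,dy=+11->D
  (2,3):dx=-4,dy=+5->D; (2,4):dx=-2,dy=+7->D; (2,5):dx=-7,dy=-1->C; (2,6):dx=-6,dy=+8->D
  (2,7):dx=+1,dy=+10->C; (2,8):dx=-5,dy=+15->D; (2,9):dx=+2,dy=+13->C; (3,4):dx=+2,dy=+2->C
  (3,5):dx=-3,dy=-6->C; (3,6):dx=-2,dy=+3->D; (3,7):dx=+5,dy=+5->C; (3,8):dx=-1,dy=+10->D
  (3,9):dx=+6,dy=+8->C; (4,5):dx=-5,dy=-8->C; (4,6):dx=-4,dy=+1->D; (4,7):dx=+3,dy=+3->C
  (4,8):dx=-3,dy=+8->D; (4,9):dx=+4,dy=+6->C; (5,6):dx=+1,dy=+9->C; (5,7):dx=+8,dy=+11->C
  (5,8):dx=+2,dy=+16->C; (5,9):dx=+9,dy=+14->C; (6,7):dx=+7,dy=+2->C; (6,8):dx=+1,dy=+7->C
  (6,9):dx=+8,dy=+5->C; (7,8):dx=-6,dy=+5->D; (7,9):dx=+1,dy=+3->C; (8,9):dx=+7,dy=-2->D
Step 2: C = 20, D = 16, total pairs = 36.
Step 3: tau = (C - D)/(n(n-1)/2) = (20 - 16)/36 = 0.111111.
Step 4: Exact two-sided p-value (enumerate n! = 362880 permutations of y under H0): p = 0.761414.
Step 5: alpha = 0.1. fail to reject H0.

tau_b = 0.1111 (C=20, D=16), p = 0.761414, fail to reject H0.


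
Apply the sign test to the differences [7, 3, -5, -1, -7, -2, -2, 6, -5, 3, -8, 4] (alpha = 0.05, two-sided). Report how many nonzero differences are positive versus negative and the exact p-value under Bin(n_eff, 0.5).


Step 1: Discard zero differences. Original n = 12; n_eff = number of nonzero differences = 12.
Nonzero differences (with sign): +7, +3, -5, -1, -7, -2, -2, +6, -5, +3, -8, +4
Step 2: Count signs: positive = 5, negative = 7.
Step 3: Under H0: P(positive) = 0.5, so the number of positives S ~ Bin(12, 0.5).
Step 4: Two-sided exact p-value = sum of Bin(12,0.5) probabilities at or below the observed probability = 0.774414.
Step 5: alpha = 0.05. fail to reject H0.

n_eff = 12, pos = 5, neg = 7, p = 0.774414, fail to reject H0.


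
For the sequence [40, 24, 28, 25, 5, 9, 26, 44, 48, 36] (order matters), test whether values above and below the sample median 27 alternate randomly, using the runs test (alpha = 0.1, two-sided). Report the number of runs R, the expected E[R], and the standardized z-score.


Step 1: Compute median = 27; label A = above, B = below.
Labels in order: ABABBBBAAA  (n_A = 5, n_B = 5)
Step 2: Count runs R = 5.
Step 3: Under H0 (random ordering), E[R] = 2*n_A*n_B/(n_A+n_B) + 1 = 2*5*5/10 + 1 = 6.0000.
        Var[R] = 2*n_A*n_B*(2*n_A*n_B - n_A - n_B) / ((n_A+n_B)^2 * (n_A+n_B-1)) = 2000/900 = 2.2222.
        SD[R] = 1.4907.
Step 4: Continuity-corrected z = (R + 0.5 - E[R]) / SD[R] = (5 + 0.5 - 6.0000) / 1.4907 = -0.3354.
Step 5: Two-sided p-value via normal approximation = 2*(1 - Phi(|z|)) = 0.737316.
Step 6: alpha = 0.1. fail to reject H0.

R = 5, z = -0.3354, p = 0.737316, fail to reject H0.


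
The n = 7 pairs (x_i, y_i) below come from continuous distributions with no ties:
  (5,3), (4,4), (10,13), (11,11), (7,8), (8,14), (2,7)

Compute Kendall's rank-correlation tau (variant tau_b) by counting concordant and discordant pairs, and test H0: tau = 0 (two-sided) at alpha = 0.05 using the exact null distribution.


Step 1: Enumerate the 21 unordered pairs (i,j) with i<j and classify each by sign(x_j-x_i) * sign(y_j-y_i).
  (1,2):dx=-1,dy=+1->D; (1,3):dx=+5,dy=+10->C; (1,4):dx=+6,dy=+8->C; (1,5):dx=+2,dy=+5->C
  (1,6):dx=+3,dy=+11->C; (1,7):dx=-3,dy=+4->D; (2,3):dx=+6,dy=+9->C; (2,4):dx=+7,dy=+7->C
  (2,5):dx=+3,dy=+4->C; (2,6):dx=+4,dy=+10->C; (2,7):dx=-2,dy=+3->D; (3,4):dx=+1,dy=-2->D
  (3,5):dx=-3,dy=-5->C; (3,6):dx=-2,dy=+1->D; (3,7):dx=-8,dy=-6->C; (4,5):dx=-4,dy=-3->C
  (4,6):dx=-3,dy=+3->D; (4,7):dx=-9,dy=-4->C; (5,6):dx=+1,dy=+6->C; (5,7):dx=-5,dy=-1->C
  (6,7):dx=-6,dy=-7->C
Step 2: C = 15, D = 6, total pairs = 21.
Step 3: tau = (C - D)/(n(n-1)/2) = (15 - 6)/21 = 0.428571.
Step 4: Exact two-sided p-value (enumerate n! = 5040 permutations of y under H0): p = 0.238889.
Step 5: alpha = 0.05. fail to reject H0.

tau_b = 0.4286 (C=15, D=6), p = 0.238889, fail to reject H0.


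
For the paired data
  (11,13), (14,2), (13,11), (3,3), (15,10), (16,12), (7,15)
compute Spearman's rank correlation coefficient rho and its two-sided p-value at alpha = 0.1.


Step 1: Rank x and y separately (midranks; no ties here).
rank(x): 11->3, 14->5, 13->4, 3->1, 15->6, 16->7, 7->2
rank(y): 13->6, 2->1, 11->4, 3->2, 10->3, 12->5, 15->7
Step 2: d_i = R_x(i) - R_y(i); compute d_i^2.
  (3-6)^2=9, (5-1)^2=16, (4-4)^2=0, (1-2)^2=1, (6-3)^2=9, (7-5)^2=4, (2-7)^2=25
sum(d^2) = 64.
Step 3: rho = 1 - 6*64 / (7*(7^2 - 1)) = 1 - 384/336 = -0.142857.
Step 4: Under H0, t = rho * sqrt((n-2)/(1-rho^2)) = -0.3227 ~ t(5).
Step 5: Two-sided p-value from the t-distribution with 5 df = 0.759945.
Step 6: alpha = 0.1. fail to reject H0.

rho = -0.1429, p = 0.759945, fail to reject H0 at alpha = 0.1.


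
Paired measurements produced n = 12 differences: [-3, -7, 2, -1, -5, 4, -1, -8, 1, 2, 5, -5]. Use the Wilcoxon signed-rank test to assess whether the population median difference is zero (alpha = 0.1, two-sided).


Step 1: Drop any zero differences (none here) and take |d_i|.
|d| = [3, 7, 2, 1, 5, 4, 1, 8, 1, 2, 5, 5]
Step 2: Midrank |d_i| (ties get averaged ranks).
ranks: |3|->6, |7|->11, |2|->4.5, |1|->2, |5|->9, |4|->7, |1|->2, |8|->12, |1|->2, |2|->4.5, |5|->9, |5|->9
Step 3: Attach original signs; sum ranks with positive sign and with negative sign.
W+ = 4.5 + 7 + 2 + 4.5 + 9 = 27
W- = 6 + 11 + 2 + 9 + 2 + 12 + 9 = 51
(Check: W+ + W- = 78 should equal n(n+1)/2 = 78.)
Step 4: Test statistic W = min(W+, W-) = 27.
Step 5: Ties in |d|, so use the tie-corrected normal approximation.
        E[W] = n(n+1)/4 = 12*13/4 = 39.
        Tie groups: |d|=1 (t=3), |d|=2 (t=2), |d|=5 (t=3); sum(t^3 - t) = 54.
        Var[W] = n(n+1)(2n+1)/24 - sum(t^3-t)/48 = 3900/24 - 54/48 = 161.375.
        z = (W - E[W]) / sqrt(Var[W]) = (27 - 39) / 12.7033 = -0.9446.
        Two-sided p = 2*Phi(z) = 0.344846.
Step 6: alpha = 0.1. fail to reject H0.

W+ = 27, W- = 51, W = min = 27, p = 0.344846, fail to reject H0.


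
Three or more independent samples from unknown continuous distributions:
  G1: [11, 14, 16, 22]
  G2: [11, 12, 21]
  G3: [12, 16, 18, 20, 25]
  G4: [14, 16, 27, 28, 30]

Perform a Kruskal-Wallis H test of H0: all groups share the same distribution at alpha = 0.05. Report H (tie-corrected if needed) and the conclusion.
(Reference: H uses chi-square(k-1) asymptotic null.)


Step 1: Combine all N = 17 observations and assign midranks.
sorted (value, group, rank): (11,G1,1.5), (11,G2,1.5), (12,G2,3.5), (12,G3,3.5), (14,G1,5.5), (14,G4,5.5), (16,G1,8), (16,G3,8), (16,G4,8), (18,G3,10), (20,G3,11), (21,G2,12), (22,G1,13), (25,G3,14), (27,G4,15), (28,G4,16), (30,G4,17)
Step 2: Sum ranks within each group.
R_1 = 28 (n_1 = 4)
R_2 = 17 (n_2 = 3)
R_3 = 46.5 (n_3 = 5)
R_4 = 61.5 (n_4 = 5)
Step 3: H = 12/(N(N+1)) * sum(R_i^2/n_i) - 3(N+1)
     = 12/(17*18) * (28^2/4 + 17^2/3 + 46.5^2/5 + 61.5^2/5) - 3*18
     = 0.039216 * 1481.23 - 54
     = 4.087582.
Step 4: Ties present; correction factor C = 1 - 42/(17^3 - 17) = 0.991422. Corrected H = 4.087582 / 0.991422 = 4.122950.
Step 5: Under H0, H ~ chi^2(3); p-value = 0.248490.
Step 6: alpha = 0.05. fail to reject H0.

H = 4.1230, df = 3, p = 0.248490, fail to reject H0.


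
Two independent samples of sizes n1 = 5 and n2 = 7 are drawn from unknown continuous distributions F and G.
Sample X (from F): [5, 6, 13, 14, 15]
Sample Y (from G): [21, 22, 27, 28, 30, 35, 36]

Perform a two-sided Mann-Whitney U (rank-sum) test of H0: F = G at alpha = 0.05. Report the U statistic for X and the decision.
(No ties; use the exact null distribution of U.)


Step 1: Combine and sort all 12 observations; assign midranks.
sorted (value, group): (5,X), (6,X), (13,X), (14,X), (15,X), (21,Y), (22,Y), (27,Y), (28,Y), (30,Y), (35,Y), (36,Y)
ranks: 5->1, 6->2, 13->3, 14->4, 15->5, 21->6, 22->7, 27->8, 28->9, 30->10, 35->11, 36->12
Step 2: Rank sum for X: R1 = 1 + 2 + 3 + 4 + 5 = 15.
Step 3: U_X = R1 - n1(n1+1)/2 = 15 - 5*6/2 = 15 - 15 = 0.
       U_Y = n1*n2 - U_X = 35 - 0 = 35.
Step 4: No ties, so the exact null distribution of U (based on enumerating the C(12,5) = 792 equally likely rank assignments) gives the two-sided p-value.
Step 5: p-value = 0.002525; compare to alpha = 0.05. reject H0.

U_X = 0, p = 0.002525, reject H0 at alpha = 0.05.


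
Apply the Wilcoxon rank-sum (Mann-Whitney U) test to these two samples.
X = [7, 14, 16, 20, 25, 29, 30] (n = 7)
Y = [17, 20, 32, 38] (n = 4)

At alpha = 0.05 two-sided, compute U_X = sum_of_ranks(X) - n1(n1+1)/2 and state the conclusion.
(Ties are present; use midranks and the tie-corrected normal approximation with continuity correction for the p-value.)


Step 1: Combine and sort all 11 observations; assign midranks.
sorted (value, group): (7,X), (14,X), (16,X), (17,Y), (20,X), (20,Y), (25,X), (29,X), (30,X), (32,Y), (38,Y)
ranks: 7->1, 14->2, 16->3, 17->4, 20->5.5, 20->5.5, 25->7, 29->8, 30->9, 32->10, 38->11
Step 2: Rank sum for X: R1 = 1 + 2 + 3 + 5.5 + 7 + 8 + 9 = 35.5.
Step 3: U_X = R1 - n1(n1+1)/2 = 35.5 - 7*8/2 = 35.5 - 28 = 7.5.
       U_Y = n1*n2 - U_X = 28 - 7.5 = 20.5.
Step 4: Ties are present, so use the tie-corrected normal approximation (with continuity correction) for the p-value.
Step 5: p-value = 0.255756; compare to alpha = 0.05. fail to reject H0.

U_X = 7.5, p = 0.255756, fail to reject H0 at alpha = 0.05.


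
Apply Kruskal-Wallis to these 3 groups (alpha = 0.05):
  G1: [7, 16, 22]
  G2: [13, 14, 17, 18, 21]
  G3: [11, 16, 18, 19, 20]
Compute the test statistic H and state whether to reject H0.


Step 1: Combine all N = 13 observations and assign midranks.
sorted (value, group, rank): (7,G1,1), (11,G3,2), (13,G2,3), (14,G2,4), (16,G1,5.5), (16,G3,5.5), (17,G2,7), (18,G2,8.5), (18,G3,8.5), (19,G3,10), (20,G3,11), (21,G2,12), (22,G1,13)
Step 2: Sum ranks within each group.
R_1 = 19.5 (n_1 = 3)
R_2 = 34.5 (n_2 = 5)
R_3 = 37 (n_3 = 5)
Step 3: H = 12/(N(N+1)) * sum(R_i^2/n_i) - 3(N+1)
     = 12/(13*14) * (19.5^2/3 + 34.5^2/5 + 37^2/5) - 3*14
     = 0.065934 * 638.6 - 42
     = 0.105495.
Step 4: Ties present; correction factor C = 1 - 12/(13^3 - 13) = 0.994505. Corrected H = 0.105495 / 0.994505 = 0.106077.
Step 5: Under H0, H ~ chi^2(2); p-value = 0.948343.
Step 6: alpha = 0.05. fail to reject H0.

H = 0.1061, df = 2, p = 0.948343, fail to reject H0.


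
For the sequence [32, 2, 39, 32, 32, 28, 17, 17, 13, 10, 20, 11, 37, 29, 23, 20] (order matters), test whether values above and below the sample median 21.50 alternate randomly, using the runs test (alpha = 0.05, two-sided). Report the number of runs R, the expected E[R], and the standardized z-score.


Step 1: Compute median = 21.50; label A = above, B = below.
Labels in order: ABAAAABBBBBBAAAB  (n_A = 8, n_B = 8)
Step 2: Count runs R = 6.
Step 3: Under H0 (random ordering), E[R] = 2*n_A*n_B/(n_A+n_B) + 1 = 2*8*8/16 + 1 = 9.0000.
        Var[R] = 2*n_A*n_B*(2*n_A*n_B - n_A - n_B) / ((n_A+n_B)^2 * (n_A+n_B-1)) = 14336/3840 = 3.7333.
        SD[R] = 1.9322.
Step 4: Continuity-corrected z = (R + 0.5 - E[R]) / SD[R] = (6 + 0.5 - 9.0000) / 1.9322 = -1.2939.
Step 5: Two-sided p-value via normal approximation = 2*(1 - Phi(|z|)) = 0.195709.
Step 6: alpha = 0.05. fail to reject H0.

R = 6, z = -1.2939, p = 0.195709, fail to reject H0.


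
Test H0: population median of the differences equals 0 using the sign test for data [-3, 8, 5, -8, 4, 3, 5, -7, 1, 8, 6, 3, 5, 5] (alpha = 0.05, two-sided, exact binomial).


Step 1: Discard zero differences. Original n = 14; n_eff = number of nonzero differences = 14.
Nonzero differences (with sign): -3, +8, +5, -8, +4, +3, +5, -7, +1, +8, +6, +3, +5, +5
Step 2: Count signs: positive = 11, negative = 3.
Step 3: Under H0: P(positive) = 0.5, so the number of positives S ~ Bin(14, 0.5).
Step 4: Two-sided exact p-value = sum of Bin(14,0.5) probabilities at or below the observed probability = 0.057373.
Step 5: alpha = 0.05. fail to reject H0.

n_eff = 14, pos = 11, neg = 3, p = 0.057373, fail to reject H0.


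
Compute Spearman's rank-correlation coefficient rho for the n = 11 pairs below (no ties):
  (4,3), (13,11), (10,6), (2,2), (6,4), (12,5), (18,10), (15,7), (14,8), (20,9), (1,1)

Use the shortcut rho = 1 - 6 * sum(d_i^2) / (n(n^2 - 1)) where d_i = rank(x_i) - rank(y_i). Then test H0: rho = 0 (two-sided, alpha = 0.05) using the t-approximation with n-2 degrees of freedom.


Step 1: Rank x and y separately (midranks; no ties here).
rank(x): 4->3, 13->7, 10->5, 2->2, 6->4, 12->6, 18->10, 15->9, 14->8, 20->11, 1->1
rank(y): 3->3, 11->11, 6->6, 2->2, 4->4, 5->5, 10->10, 7->7, 8->8, 9->9, 1->1
Step 2: d_i = R_x(i) - R_y(i); compute d_i^2.
  (3-3)^2=0, (7-11)^2=16, (5-6)^2=1, (2-2)^2=0, (4-4)^2=0, (6-5)^2=1, (10-10)^2=0, (9-7)^2=4, (8-8)^2=0, (11-9)^2=4, (1-1)^2=0
sum(d^2) = 26.
Step 3: rho = 1 - 6*26 / (11*(11^2 - 1)) = 1 - 156/1320 = 0.881818.
Step 4: Under H0, t = rho * sqrt((n-2)/(1-rho^2)) = 5.6097 ~ t(9).
Step 5: Two-sided p-value from the t-distribution with 9 df = 0.000330.
Step 6: alpha = 0.05. reject H0.

rho = 0.8818, p = 0.000330, reject H0 at alpha = 0.05.


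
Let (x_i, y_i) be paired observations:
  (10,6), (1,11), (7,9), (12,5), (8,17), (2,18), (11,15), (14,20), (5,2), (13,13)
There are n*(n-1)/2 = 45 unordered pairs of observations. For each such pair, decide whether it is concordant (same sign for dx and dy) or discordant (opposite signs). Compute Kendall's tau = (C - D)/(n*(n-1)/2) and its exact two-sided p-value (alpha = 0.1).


Step 1: Enumerate the 45 unordered pairs (i,j) with i<j and classify each by sign(x_j-x_i) * sign(y_j-y_i).
  (1,2):dx=-9,dy=+5->D; (1,3):dx=-3,dy=+3->D; (1,4):dx=+2,dy=-1->D; (1,5):dx=-2,dy=+11->D
  (1,6):dx=-8,dy=+12->D; (1,7):dx=+1,dy=+9->C; (1,8):dx=+4,dy=+14->C; (1,9):dx=-5,dy=-4->C
  (1,10):dx=+3,dy=+7->C; (2,3):dx=+6,dy=-2->D; (2,4):dx=+11,dy=-6->D; (2,5):dx=+7,dy=+6->C
  (2,6):dx=+1,dy=+7->C; (2,7):dx=+10,dy=+4->C; (2,8):dx=+13,dy=+9->C; (2,9):dx=+4,dy=-9->D
  (2,10):dx=+12,dy=+2->C; (3,4):dx=+5,dy=-4->D; (3,5):dx=+1,dy=+8->C; (3,6):dx=-5,dy=+9->D
  (3,7):dx=+4,dy=+6->C; (3,8):dx=+7,dy=+11->C; (3,9):dx=-2,dy=-7->C; (3,10):dx=+6,dy=+4->C
  (4,5):dx=-4,dy=+12->D; (4,6):dx=-10,dy=+13->D; (4,7):dx=-1,dy=+10->D; (4,8):dx=+2,dy=+15->C
  (4,9):dx=-7,dy=-3->C; (4,10):dx=+1,dy=+8->C; (5,6):dx=-6,dy=+1->D; (5,7):dx=+3,dy=-2->D
  (5,8):dx=+6,dy=+3->C; (5,9):dx=-3,dy=-15->C; (5,10):dx=+5,dy=-4->D; (6,7):dx=+9,dy=-3->D
  (6,8):dx=+12,dy=+2->C; (6,9):dx=+3,dy=-16->D; (6,10):dx=+11,dy=-5->D; (7,8):dx=+3,dy=+5->C
  (7,9):dx=-6,dy=-13->C; (7,10):dx=+2,dy=-2->D; (8,9):dx=-9,dy=-18->C; (8,10):dx=-1,dy=-7->C
  (9,10):dx=+8,dy=+11->C
Step 2: C = 25, D = 20, total pairs = 45.
Step 3: tau = (C - D)/(n(n-1)/2) = (25 - 20)/45 = 0.111111.
Step 4: Exact two-sided p-value (enumerate n! = 3628800 permutations of y under H0): p = 0.727490.
Step 5: alpha = 0.1. fail to reject H0.

tau_b = 0.1111 (C=25, D=20), p = 0.727490, fail to reject H0.


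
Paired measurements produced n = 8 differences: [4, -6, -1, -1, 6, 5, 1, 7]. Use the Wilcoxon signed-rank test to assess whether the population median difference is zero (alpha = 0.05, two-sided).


Step 1: Drop any zero differences (none here) and take |d_i|.
|d| = [4, 6, 1, 1, 6, 5, 1, 7]
Step 2: Midrank |d_i| (ties get averaged ranks).
ranks: |4|->4, |6|->6.5, |1|->2, |1|->2, |6|->6.5, |5|->5, |1|->2, |7|->8
Step 3: Attach original signs; sum ranks with positive sign and with negative sign.
W+ = 4 + 6.5 + 5 + 2 + 8 = 25.5
W- = 6.5 + 2 + 2 = 10.5
(Check: W+ + W- = 36 should equal n(n+1)/2 = 36.)
Step 4: Test statistic W = min(W+, W-) = 10.5.
Step 5: Ties in |d|, so use the tie-corrected normal approximation.
        E[W] = n(n+1)/4 = 8*9/4 = 18.
        Tie groups: |d|=1 (t=3), |d|=6 (t=2); sum(t^3 - t) = 30.
        Var[W] = n(n+1)(2n+1)/24 - sum(t^3-t)/48 = 1224/24 - 30/48 = 50.375.
        z = (W - E[W]) / sqrt(Var[W]) = (10.5 - 18) / 7.0975 = -1.0567.
        Two-sided p = 2*Phi(z) = 0.290646.
Step 6: alpha = 0.05. fail to reject H0.

W+ = 25.5, W- = 10.5, W = min = 10.5, p = 0.290646, fail to reject H0.


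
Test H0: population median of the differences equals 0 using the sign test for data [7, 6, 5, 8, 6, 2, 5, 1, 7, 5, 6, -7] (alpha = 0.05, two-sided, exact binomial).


Step 1: Discard zero differences. Original n = 12; n_eff = number of nonzero differences = 12.
Nonzero differences (with sign): +7, +6, +5, +8, +6, +2, +5, +1, +7, +5, +6, -7
Step 2: Count signs: positive = 11, negative = 1.
Step 3: Under H0: P(positive) = 0.5, so the number of positives S ~ Bin(12, 0.5).
Step 4: Two-sided exact p-value = sum of Bin(12,0.5) probabilities at or below the observed probability = 0.006348.
Step 5: alpha = 0.05. reject H0.

n_eff = 12, pos = 11, neg = 1, p = 0.006348, reject H0.


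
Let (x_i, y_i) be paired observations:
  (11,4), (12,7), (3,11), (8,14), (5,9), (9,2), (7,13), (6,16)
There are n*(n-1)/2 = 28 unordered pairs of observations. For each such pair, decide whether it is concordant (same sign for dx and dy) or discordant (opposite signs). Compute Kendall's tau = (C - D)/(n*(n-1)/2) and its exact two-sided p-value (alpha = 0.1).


Step 1: Enumerate the 28 unordered pairs (i,j) with i<j and classify each by sign(x_j-x_i) * sign(y_j-y_i).
  (1,2):dx=+1,dy=+3->C; (1,3):dx=-8,dy=+7->D; (1,4):dx=-3,dy=+10->D; (1,5):dx=-6,dy=+5->D
  (1,6):dx=-2,dy=-2->C; (1,7):dx=-4,dy=+9->D; (1,8):dx=-5,dy=+12->D; (2,3):dx=-9,dy=+4->D
  (2,4):dx=-4,dy=+7->D; (2,5):dx=-7,dy=+2->D; (2,6):dx=-3,dy=-5->C; (2,7):dx=-5,dy=+6->D
  (2,8):dx=-6,dy=+9->D; (3,4):dx=+5,dy=+3->C; (3,5):dx=+2,dy=-2->D; (3,6):dx=+6,dy=-9->D
  (3,7):dx=+4,dy=+2->C; (3,8):dx=+3,dy=+5->C; (4,5):dx=-3,dy=-5->C; (4,6):dx=+1,dy=-12->D
  (4,7):dx=-1,dy=-1->C; (4,8):dx=-2,dy=+2->D; (5,6):dx=+4,dy=-7->D; (5,7):dx=+2,dy=+4->C
  (5,8):dx=+1,dy=+7->C; (6,7):dx=-2,dy=+11->D; (6,8):dx=-3,dy=+14->D; (7,8):dx=-1,dy=+3->D
Step 2: C = 10, D = 18, total pairs = 28.
Step 3: tau = (C - D)/(n(n-1)/2) = (10 - 18)/28 = -0.285714.
Step 4: Exact two-sided p-value (enumerate n! = 40320 permutations of y under H0): p = 0.398760.
Step 5: alpha = 0.1. fail to reject H0.

tau_b = -0.2857 (C=10, D=18), p = 0.398760, fail to reject H0.


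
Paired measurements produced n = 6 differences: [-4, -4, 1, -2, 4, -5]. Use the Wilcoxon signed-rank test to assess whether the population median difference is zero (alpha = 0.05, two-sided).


Step 1: Drop any zero differences (none here) and take |d_i|.
|d| = [4, 4, 1, 2, 4, 5]
Step 2: Midrank |d_i| (ties get averaged ranks).
ranks: |4|->4, |4|->4, |1|->1, |2|->2, |4|->4, |5|->6
Step 3: Attach original signs; sum ranks with positive sign and with negative sign.
W+ = 1 + 4 = 5
W- = 4 + 4 + 2 + 6 = 16
(Check: W+ + W- = 21 should equal n(n+1)/2 = 21.)
Step 4: Test statistic W = min(W+, W-) = 5.
Step 5: Ties in |d|, so use the tie-corrected normal approximation.
        E[W] = n(n+1)/4 = 6*7/4 = 10.5.
        Tie groups: |d|=4 (t=3); sum(t^3 - t) = 24.
        Var[W] = n(n+1)(2n+1)/24 - sum(t^3-t)/48 = 546/24 - 24/48 = 22.25.
        z = (W - E[W]) / sqrt(Var[W]) = (5 - 10.5) / 4.7170 = -1.1660.
        Two-sided p = 2*Phi(z) = 0.243615.
Step 6: alpha = 0.05. fail to reject H0.

W+ = 5, W- = 16, W = min = 5, p = 0.243615, fail to reject H0.


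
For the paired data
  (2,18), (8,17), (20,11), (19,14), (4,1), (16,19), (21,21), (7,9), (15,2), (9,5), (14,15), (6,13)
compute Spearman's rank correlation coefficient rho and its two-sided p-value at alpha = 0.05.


Step 1: Rank x and y separately (midranks; no ties here).
rank(x): 2->1, 8->5, 20->11, 19->10, 4->2, 16->9, 21->12, 7->4, 15->8, 9->6, 14->7, 6->3
rank(y): 18->10, 17->9, 11->5, 14->7, 1->1, 19->11, 21->12, 9->4, 2->2, 5->3, 15->8, 13->6
Step 2: d_i = R_x(i) - R_y(i); compute d_i^2.
  (1-10)^2=81, (5-9)^2=16, (11-5)^2=36, (10-7)^2=9, (2-1)^2=1, (9-11)^2=4, (12-12)^2=0, (4-4)^2=0, (8-2)^2=36, (6-3)^2=9, (7-8)^2=1, (3-6)^2=9
sum(d^2) = 202.
Step 3: rho = 1 - 6*202 / (12*(12^2 - 1)) = 1 - 1212/1716 = 0.293706.
Step 4: Under H0, t = rho * sqrt((n-2)/(1-rho^2)) = 0.9716 ~ t(10).
Step 5: Two-sided p-value from the t-distribution with 10 df = 0.354148.
Step 6: alpha = 0.05. fail to reject H0.

rho = 0.2937, p = 0.354148, fail to reject H0 at alpha = 0.05.


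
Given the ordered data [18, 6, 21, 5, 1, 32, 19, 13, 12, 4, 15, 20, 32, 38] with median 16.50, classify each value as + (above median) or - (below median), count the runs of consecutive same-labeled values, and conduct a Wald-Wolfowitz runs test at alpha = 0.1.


Step 1: Compute median = 16.50; label A = above, B = below.
Labels in order: ABABBAABBBBAAA  (n_A = 7, n_B = 7)
Step 2: Count runs R = 7.
Step 3: Under H0 (random ordering), E[R] = 2*n_A*n_B/(n_A+n_B) + 1 = 2*7*7/14 + 1 = 8.0000.
        Var[R] = 2*n_A*n_B*(2*n_A*n_B - n_A - n_B) / ((n_A+n_B)^2 * (n_A+n_B-1)) = 8232/2548 = 3.2308.
        SD[R] = 1.7974.
Step 4: Continuity-corrected z = (R + 0.5 - E[R]) / SD[R] = (7 + 0.5 - 8.0000) / 1.7974 = -0.2782.
Step 5: Two-sided p-value via normal approximation = 2*(1 - Phi(|z|)) = 0.780879.
Step 6: alpha = 0.1. fail to reject H0.

R = 7, z = -0.2782, p = 0.780879, fail to reject H0.


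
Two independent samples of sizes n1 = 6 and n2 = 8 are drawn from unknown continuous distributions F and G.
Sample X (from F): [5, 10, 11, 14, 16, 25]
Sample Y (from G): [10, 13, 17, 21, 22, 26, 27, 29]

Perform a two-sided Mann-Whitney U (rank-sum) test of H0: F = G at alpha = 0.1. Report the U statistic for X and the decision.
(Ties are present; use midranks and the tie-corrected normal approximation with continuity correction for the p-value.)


Step 1: Combine and sort all 14 observations; assign midranks.
sorted (value, group): (5,X), (10,X), (10,Y), (11,X), (13,Y), (14,X), (16,X), (17,Y), (21,Y), (22,Y), (25,X), (26,Y), (27,Y), (29,Y)
ranks: 5->1, 10->2.5, 10->2.5, 11->4, 13->5, 14->6, 16->7, 17->8, 21->9, 22->10, 25->11, 26->12, 27->13, 29->14
Step 2: Rank sum for X: R1 = 1 + 2.5 + 4 + 6 + 7 + 11 = 31.5.
Step 3: U_X = R1 - n1(n1+1)/2 = 31.5 - 6*7/2 = 31.5 - 21 = 10.5.
       U_Y = n1*n2 - U_X = 48 - 10.5 = 37.5.
Step 4: Ties are present, so use the tie-corrected normal approximation (with continuity correction) for the p-value.
Step 5: p-value = 0.092930; compare to alpha = 0.1. reject H0.

U_X = 10.5, p = 0.092930, reject H0 at alpha = 0.1.


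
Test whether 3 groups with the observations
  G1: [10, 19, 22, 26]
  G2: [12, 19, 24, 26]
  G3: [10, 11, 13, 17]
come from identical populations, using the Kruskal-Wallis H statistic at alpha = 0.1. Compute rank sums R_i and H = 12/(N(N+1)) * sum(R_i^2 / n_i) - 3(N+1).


Step 1: Combine all N = 12 observations and assign midranks.
sorted (value, group, rank): (10,G1,1.5), (10,G3,1.5), (11,G3,3), (12,G2,4), (13,G3,5), (17,G3,6), (19,G1,7.5), (19,G2,7.5), (22,G1,9), (24,G2,10), (26,G1,11.5), (26,G2,11.5)
Step 2: Sum ranks within each group.
R_1 = 29.5 (n_1 = 4)
R_2 = 33 (n_2 = 4)
R_3 = 15.5 (n_3 = 4)
Step 3: H = 12/(N(N+1)) * sum(R_i^2/n_i) - 3(N+1)
     = 12/(12*13) * (29.5^2/4 + 33^2/4 + 15.5^2/4) - 3*13
     = 0.076923 * 549.875 - 39
     = 3.298077.
Step 4: Ties present; correction factor C = 1 - 18/(12^3 - 12) = 0.989510. Corrected H = 3.298077 / 0.989510 = 3.333039.
Step 5: Under H0, H ~ chi^2(2); p-value = 0.188903.
Step 6: alpha = 0.1. fail to reject H0.

H = 3.3330, df = 2, p = 0.188903, fail to reject H0.
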